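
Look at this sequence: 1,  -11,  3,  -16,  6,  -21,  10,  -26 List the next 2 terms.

15, -31

Odd-indexed and even-indexed terms follow separate rules.
Stream A: 1, 3, 6, 10 (the triangular numbers T_1, T_2, …).
Stream B: -11, -16, -21, -26 (linear: a_n = -6 − 5·n).
The 9th slot belongs to stream A; its 5th term is 15.
Term 10 comes from stream B (its 5th entry): -31.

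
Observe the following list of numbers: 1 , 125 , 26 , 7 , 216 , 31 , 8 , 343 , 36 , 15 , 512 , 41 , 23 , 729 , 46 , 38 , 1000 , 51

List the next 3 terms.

61, 1331, 56

Read the sequence 3 terms at a time; column i is its own pattern.
Track A is 1, 7, 8, 15, 23, 38, which is Fibonacci-style (each term is the sum of the two before it).
Track B is 125, 216, 343, 512, 729, 1000, which is perfect cubes starting at 5³.
Track C is 26, 31, 36, 41, 46, 51, which is linear: a_n = 21 + 5·n.
The 19th slot belongs to track A; its 7th term is 61.
Term 20 comes from track B (its 7th entry): 1331.
Position 21 falls in track C as its term 7, giving 56.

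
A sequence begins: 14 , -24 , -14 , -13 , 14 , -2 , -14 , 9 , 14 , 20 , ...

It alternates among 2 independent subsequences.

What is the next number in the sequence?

Taking every 2nd term gives 2 separate tracks.
Track A: 14, -14, 14, -14, 14 (the oscillation 14·(−1)^(n+1)).
Track B: -24, -13, -2, 9, 20 (arithmetic, step +11).
Term 11 comes from track A (its 6th entry): -14.

-14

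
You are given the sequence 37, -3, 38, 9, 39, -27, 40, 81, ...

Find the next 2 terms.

The terms cycle through 2 interleaved subsequences.
Track A is 37, 38, 39, 40, which is adding 1 each time.
Track B is -3, 9, -27, 81, which is a geometric progression (common ratio -3).
The 9th slot belongs to track A; its 5th term is 41.
Position 10 falls in track B as its term 5, giving -243.

41, -243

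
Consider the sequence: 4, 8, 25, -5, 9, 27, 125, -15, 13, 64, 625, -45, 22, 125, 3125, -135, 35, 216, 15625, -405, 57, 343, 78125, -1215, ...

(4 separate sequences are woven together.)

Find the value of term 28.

-3645

Read the sequence 4 terms at a time; column i is its own pattern.
Track A: 4, 9, 13, 22, 35, 57 (Fibonacci-style (each term is the sum of the two before it)).
Track B: 8, 27, 64, 125, 216, 343 (perfect cubes starting at 2³).
Track C: 25, 125, 625, 3125, 15625, 78125 (powers 5^2, 5^3, 5^4, …).
Track D: -5, -15, -45, -135, -405, -1215 (multiplying by 3 each time).
Position 28 → track D, term 7 = -3645.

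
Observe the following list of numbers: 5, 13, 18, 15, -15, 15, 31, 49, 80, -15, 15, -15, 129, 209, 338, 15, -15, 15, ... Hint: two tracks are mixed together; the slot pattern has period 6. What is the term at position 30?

15

Reading positions in blocks of 6 reveals the pattern AAABBB — 2 tracks woven together.
Track A is 5, 13, 18, 31, 49, 80, 129, 209, 338, which is Fibonacci-style (each term is the sum of the two before it).
Track B is 15, -15, 15, -15, 15, -15, 15, -15, 15, which is the oscillation 15·(−1)^(n+1).
Position 30 falls in track B as its term 15, giving 15.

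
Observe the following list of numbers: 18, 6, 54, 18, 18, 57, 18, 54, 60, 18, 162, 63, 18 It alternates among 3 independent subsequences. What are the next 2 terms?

486, 66

Read the sequence 3 terms at a time; column i is its own pattern.
Track A: 18, 18, 18, 18, 18. Constant 18.
Track B: 6, 18, 54, 162. Geometric, ×3 each step.
Track C: 54, 57, 60, 63. Arithmetic with common difference +3.
Position 14 → track B, term 5 = 486.
Position 15 falls in track C as its term 5, giving 66.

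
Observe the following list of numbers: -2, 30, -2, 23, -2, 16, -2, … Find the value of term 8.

9

Odd-indexed and even-indexed terms follow separate rules.
Track A: -2, -2, -2, -2 (constant -2).
Track B: 30, 23, 16 (arithmetic, step −7).
The 8th slot belongs to track B; its 4th term is 9.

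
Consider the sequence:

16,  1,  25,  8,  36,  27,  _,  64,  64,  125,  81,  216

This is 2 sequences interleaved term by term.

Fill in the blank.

The terms cycle through 2 interleaved subsequences.
Track A is 16, 25, 36, ?, 64, 81, which is consecutive squares n² from n = 4.
Track B is 1, 8, 27, 64, 125, 216, which is perfect cubes starting at 1³.
Filling track A at index 4 by its rule yields 49.

49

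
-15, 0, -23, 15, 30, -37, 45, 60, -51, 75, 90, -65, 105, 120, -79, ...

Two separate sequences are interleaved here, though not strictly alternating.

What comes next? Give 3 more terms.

135, 150, -93

The slot pattern repeats as AAB (period 3), so there are 2 interleaved tracks.
Track A = -15, 0, 15, 30, 45, 60, 75, 90, 105, 120: arithmetic with common difference +15.
Track B = -23, -37, -51, -65, -79: linear: a_n = -9 − 14·n.
Position 16 → track A, term 11 = 135.
The 17th slot belongs to track A; its 12th term is 150.
Term 18 comes from track B (its 6th entry): -93.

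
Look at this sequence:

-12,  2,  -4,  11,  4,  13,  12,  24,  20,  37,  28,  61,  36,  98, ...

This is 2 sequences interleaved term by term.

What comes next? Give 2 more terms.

Taking every 2nd term gives 2 separate tracks.
Track A = -12, -4, 4, 12, 20, 28, 36: arithmetic with common difference +8.
Track B = 2, 11, 13, 24, 37, 61, 98: a Fibonacci-like recurrence a_n = a_{n-1} + a_{n-2}.
Position 15 falls in track A as its term 8, giving 44.
Term 16 comes from track B (its 8th entry): 159.

44, 159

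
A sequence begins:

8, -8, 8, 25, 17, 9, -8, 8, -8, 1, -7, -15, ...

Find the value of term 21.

-8

Positions follow the repeating pattern AAABBB; grouping by letter gives 2 tracks.
Stream A: 8, -8, 8, -8, 8, -8 (alternating ±8).
Stream B: 25, 17, 9, 1, -7, -15 (arithmetic, step −8).
Position 21 falls in stream A as its term 12, giving -8.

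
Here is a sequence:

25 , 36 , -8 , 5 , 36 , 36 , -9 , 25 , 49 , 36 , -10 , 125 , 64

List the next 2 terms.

Taking every 4th term gives 4 separate tracks.
Subsequence A is 25, 36, 49, 64, which is perfect squares starting at 5².
Subsequence B is 36, 36, 36, which is the constant sequence 36.
Subsequence C is -8, -9, -10, which is subtracting 1 each time.
Subsequence D is 5, 25, 125, which is successive powers of 5.
Position 14 → subsequence B, term 4 = 36.
Position 15 falls in subsequence C as its term 4, giving -11.

36, -11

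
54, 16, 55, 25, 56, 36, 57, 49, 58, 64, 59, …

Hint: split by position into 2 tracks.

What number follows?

81

Split by position mod 2 into 2 tracks.
Stream A is 54, 55, 56, 57, 58, 59, which is adding 1 each time.
Stream B is 16, 25, 36, 49, 64, which is consecutive squares n² from n = 4.
Term 12 comes from stream B (its 6th entry): 81.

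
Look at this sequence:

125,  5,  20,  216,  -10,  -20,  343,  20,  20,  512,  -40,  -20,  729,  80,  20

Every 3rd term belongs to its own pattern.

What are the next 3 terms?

Split by position mod 3 into 3 tracks.
Track A: 125, 216, 343, 512, 729 (consecutive cubes n³ from n = 5).
Track B: 5, -10, 20, -40, 80 (geometric, ×-2 each step).
Track C: 20, -20, 20, -20, 20 (oscillating between 20 and -20).
Term 16 comes from track A (its 6th entry): 1000.
Term 17 comes from track B (its 6th entry): -160.
The 18th slot belongs to track C; its 6th term is -20.

1000, -160, -20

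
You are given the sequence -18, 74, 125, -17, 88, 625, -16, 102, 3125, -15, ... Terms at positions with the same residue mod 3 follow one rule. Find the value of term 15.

78125

Read the sequence 3 terms at a time; column i is its own pattern.
Subsequence A: -18, -17, -16, -15 — arithmetic with common difference +1.
Subsequence B: 74, 88, 102 — arithmetic with common difference +14.
Subsequence C: 125, 625, 3125 — successive powers of 5.
The 15th slot belongs to subsequence C; its 5th term is 78125.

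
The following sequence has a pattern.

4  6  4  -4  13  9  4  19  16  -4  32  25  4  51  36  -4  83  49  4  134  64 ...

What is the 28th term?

The terms cycle through 3 interleaved subsequences.
Subsequence A: 4, -4, 4, -4, 4, -4, 4. The oscillation 4·(−1)^(n+1).
Subsequence B: 6, 13, 19, 32, 51, 83, 134. A Fibonacci-like recurrence a_n = a_{n-1} + a_{n-2}.
Subsequence C: 4, 9, 16, 25, 36, 49, 64. Consecutive squares n² from n = 2.
Position 28 falls in subsequence A as its term 10, giving -4.

-4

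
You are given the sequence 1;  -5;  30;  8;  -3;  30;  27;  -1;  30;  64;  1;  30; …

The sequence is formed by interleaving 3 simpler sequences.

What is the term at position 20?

7

Split by position mod 3: positions 1, 4, 7, … form one track, and each other residue class forms its own.
Track A: 1, 8, 27, 64 — consecutive cubes n³ from n = 1.
Track B: -5, -3, -1, 1 — adding 2 each time.
Track C: 30, 30, 30, 30 — constant 30.
Position 20 falls in track B as its term 7, giving 7.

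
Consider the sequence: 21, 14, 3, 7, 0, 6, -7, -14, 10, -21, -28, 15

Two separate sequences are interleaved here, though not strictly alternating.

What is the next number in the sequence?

-35

Reading positions in blocks of 3 reveals the pattern AAB — 2 tracks woven together.
Stream A: 21, 14, 7, 0, -7, -14, -21, -28 — arithmetic, step −7.
Stream B: 3, 6, 10, 15 — triangular numbers starting at T_2.
Term 13 comes from stream A (its 9th entry): -35.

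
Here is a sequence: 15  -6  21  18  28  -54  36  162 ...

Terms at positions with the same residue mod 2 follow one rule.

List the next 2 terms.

45, -486

The terms cycle through 2 interleaved subsequences.
Stream A is 15, 21, 28, 36, which is the triangular numbers T_5, T_6, ….
Stream B is -6, 18, -54, 162, which is multiplying by -3 each time.
Position 9 → stream A, term 5 = 45.
Position 10 → stream B, term 5 = -486.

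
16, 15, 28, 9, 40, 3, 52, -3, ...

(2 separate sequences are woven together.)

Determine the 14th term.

-21

Positions 1, 3, 5, … form one subsequence and positions 2, 4, 6, … form another.
Track A: 16, 28, 40, 52 (linear: a_n = 4 + 12·n).
Track B: 15, 9, 3, -3 (subtracting 6 each time).
Position 14 falls in track B as its term 7, giving -21.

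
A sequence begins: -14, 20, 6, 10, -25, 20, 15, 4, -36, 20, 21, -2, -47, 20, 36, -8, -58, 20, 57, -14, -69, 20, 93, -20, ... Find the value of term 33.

-102

Split by position mod 4 into 4 tracks.
Track A = -14, -25, -36, -47, -58, -69: subtracting 11 each time.
Track B = 20, 20, 20, 20, 20, 20: constant 20.
Track C = 6, 15, 21, 36, 57, 93: a Fibonacci-like recurrence a_n = a_{n-1} + a_{n-2}.
Track D = 10, 4, -2, -8, -14, -20: arithmetic, step −6.
Position 33 → track A, term 9 = -102.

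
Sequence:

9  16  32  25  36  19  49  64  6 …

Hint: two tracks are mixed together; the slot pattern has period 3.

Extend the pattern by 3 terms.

81, 100, -7

The slot pattern repeats as AAB (period 3), so there are 2 interleaved tracks.
Stream A is 9, 16, 25, 36, 49, 64, which is consecutive squares n² from n = 3.
Stream B is 32, 19, 6, which is linear: a_n = 45 − 13·n.
The 10th slot belongs to stream A; its 7th term is 81.
Term 11 comes from stream A (its 8th entry): 100.
Position 12 falls in stream B as its term 4, giving -7.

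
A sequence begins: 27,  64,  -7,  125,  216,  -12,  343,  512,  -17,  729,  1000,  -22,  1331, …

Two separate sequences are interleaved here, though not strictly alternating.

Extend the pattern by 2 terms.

1728, -27

Reading positions in blocks of 3 reveals the pattern AAB — 2 tracks woven together.
Track A: 27, 64, 125, 216, 343, 512, 729, 1000, 1331 (consecutive cubes n³ from n = 3).
Track B: -7, -12, -17, -22 (arithmetic with common difference −5).
Position 14 → track A, term 10 = 1728.
Position 15 → track B, term 5 = -27.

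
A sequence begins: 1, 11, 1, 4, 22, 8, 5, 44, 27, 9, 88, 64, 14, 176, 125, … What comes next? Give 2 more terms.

23, 352

The terms cycle through 3 interleaved subsequences.
Track A: 1, 4, 5, 9, 14 (a Fibonacci-like recurrence a_n = a_{n-1} + a_{n-2}).
Track B: 11, 22, 44, 88, 176 (geometric, ×2 each step).
Track C: 1, 8, 27, 64, 125 (consecutive cubes n³ from n = 1).
Position 16 falls in track A as its term 6, giving 23.
Position 17 falls in track B as its term 6, giving 352.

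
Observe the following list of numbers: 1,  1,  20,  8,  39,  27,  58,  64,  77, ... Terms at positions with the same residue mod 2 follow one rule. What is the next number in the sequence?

Odd-indexed and even-indexed terms follow separate rules.
Track A is 1, 20, 39, 58, 77, which is arithmetic with common difference +19.
Track B is 1, 8, 27, 64, which is consecutive cubes n³ from n = 1.
The 10th slot belongs to track B; its 5th term is 125.

125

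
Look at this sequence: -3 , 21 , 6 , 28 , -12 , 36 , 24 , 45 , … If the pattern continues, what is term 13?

-192

The terms cycle through 2 interleaved subsequences.
Track A: -3, 6, -12, 24 — geometric with ratio -2.
Track B: 21, 28, 36, 45 — triangular numbers n(n+1)/2 for n = 6, 7, ….
Position 13 falls in track A as its term 7, giving -192.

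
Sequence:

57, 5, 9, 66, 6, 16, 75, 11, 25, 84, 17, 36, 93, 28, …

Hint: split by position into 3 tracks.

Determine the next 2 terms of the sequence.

49, 102

Split by position mod 3 into 3 tracks.
Stream A: 57, 66, 75, 84, 93 — arithmetic, step +9.
Stream B: 5, 6, 11, 17, 28 — Fibonacci-style (each term is the sum of the two before it).
Stream C: 9, 16, 25, 36 — perfect squares starting at 3².
The 15th slot belongs to stream C; its 5th term is 49.
Position 16 falls in stream A as its term 6, giving 102.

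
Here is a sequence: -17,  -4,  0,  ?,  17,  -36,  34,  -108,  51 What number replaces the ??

Odd-indexed and even-indexed terms follow separate rules.
Track A: -17, 0, 17, 34, 51 — arithmetic with common difference +17.
Track B: -4, ?, -36, -108 — a geometric progression (common ratio 3).
The gap is track B's term 2; the rule gives -12.

-12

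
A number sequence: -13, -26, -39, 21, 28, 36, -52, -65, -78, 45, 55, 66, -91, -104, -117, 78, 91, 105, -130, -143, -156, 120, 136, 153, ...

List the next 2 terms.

-169, -182

Reading positions in blocks of 6 reveals the pattern AAABBB — 2 tracks woven together.
Stream A is -13, -26, -39, -52, -65, -78, -91, -104, -117, -130, -143, -156, which is subtracting 13 each time.
Stream B is 21, 28, 36, 45, 55, 66, 78, 91, 105, 120, 136, 153, which is triangular numbers n(n+1)/2 for n = 6, 7, ….
Position 25 falls in stream A as its term 13, giving -169.
Position 26 → stream A, term 14 = -182.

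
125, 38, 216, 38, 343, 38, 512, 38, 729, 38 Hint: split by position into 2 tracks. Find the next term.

The terms cycle through 2 interleaved subsequences.
Track A: 125, 216, 343, 512, 729 (the cubes 5³, 6³, 7³, …).
Track B: 38, 38, 38, 38, 38 (always 38).
The 11th slot belongs to track A; its 6th term is 1000.

1000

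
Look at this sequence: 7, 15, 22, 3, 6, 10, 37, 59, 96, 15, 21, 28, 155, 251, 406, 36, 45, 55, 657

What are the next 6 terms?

The slot pattern repeats as AAABBB (period 6), so there are 2 interleaved tracks.
Stream A: 7, 15, 22, 37, 59, 96, 155, 251, 406, 657 (a Fibonacci-like recurrence a_n = a_{n-1} + a_{n-2}).
Stream B: 3, 6, 10, 15, 21, 28, 36, 45, 55 (triangular numbers n(n+1)/2 for n = 2, 3, …).
Position 20 → stream A, term 11 = 1063.
Position 21 falls in stream A as its term 12, giving 1720.
Position 22 falls in stream B as its term 10, giving 66.
Position 23 falls in stream B as its term 11, giving 78.
Term 24 comes from stream B (its 12th entry): 91.
The 25th slot belongs to stream A; its 13th term is 2783.

1063, 1720, 66, 78, 91, 2783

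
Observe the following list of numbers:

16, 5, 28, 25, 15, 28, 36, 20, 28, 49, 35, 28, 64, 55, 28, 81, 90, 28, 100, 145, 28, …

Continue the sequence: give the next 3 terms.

Taking every 3rd term gives 3 separate tracks.
Track A = 16, 25, 36, 49, 64, 81, 100: consecutive squares n² from n = 4.
Track B = 5, 15, 20, 35, 55, 90, 145: Fibonacci-style (each term is the sum of the two before it).
Track C = 28, 28, 28, 28, 28, 28, 28: the constant sequence 28.
Position 22 → track A, term 8 = 121.
Term 23 comes from track B (its 8th entry): 235.
Position 24 falls in track C as its term 8, giving 28.

121, 235, 28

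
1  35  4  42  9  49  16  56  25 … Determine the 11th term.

Odd-indexed and even-indexed terms follow separate rules.
Subsequence A: 1, 4, 9, 16, 25 (perfect squares starting at 1²).
Subsequence B: 35, 42, 49, 56 (arithmetic, step +7).
Term 11 comes from subsequence A (its 6th entry): 36.

36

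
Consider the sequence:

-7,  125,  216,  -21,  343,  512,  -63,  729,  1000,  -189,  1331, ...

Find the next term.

1728

The slot pattern repeats as ABB (period 3), so there are 2 interleaved tracks.
Track A: -7, -21, -63, -189 (geometric with ratio 3).
Track B: 125, 216, 343, 512, 729, 1000, 1331 (consecutive cubes n³ from n = 5).
Term 12 comes from track B (its 8th entry): 1728.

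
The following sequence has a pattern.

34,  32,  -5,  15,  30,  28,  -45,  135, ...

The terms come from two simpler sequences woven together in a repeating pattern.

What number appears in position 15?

Reading positions in blocks of 4 reveals the pattern AABB — 2 tracks woven together.
Stream A: 34, 32, 30, 28 — subtracting 2 each time.
Stream B: -5, 15, -45, 135 — multiplying by -3 each time.
Term 15 comes from stream B (its 7th entry): -3645.

-3645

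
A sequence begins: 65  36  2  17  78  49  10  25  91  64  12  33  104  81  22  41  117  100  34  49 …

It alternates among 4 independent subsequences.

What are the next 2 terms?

130, 121

Split by position mod 4 into 4 tracks.
Stream A: 65, 78, 91, 104, 117 — adding 13 each time.
Stream B: 36, 49, 64, 81, 100 — the squares 6², 7², 8², ….
Stream C: 2, 10, 12, 22, 34 — each term equals the sum of the previous two.
Stream D: 17, 25, 33, 41, 49 — arithmetic, step +8.
Position 21 → stream A, term 6 = 130.
Position 22 falls in stream B as its term 6, giving 121.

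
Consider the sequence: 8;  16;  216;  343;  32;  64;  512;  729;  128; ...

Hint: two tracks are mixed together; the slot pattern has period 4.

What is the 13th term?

The slot pattern repeats as AABB (period 4), so there are 2 interleaved tracks.
Subsequence A is 8, 16, 32, 64, 128, which is a geometric progression (common ratio 2).
Subsequence B is 216, 343, 512, 729, which is consecutive cubes n³ from n = 6.
Position 13 falls in subsequence A as its term 7, giving 512.

512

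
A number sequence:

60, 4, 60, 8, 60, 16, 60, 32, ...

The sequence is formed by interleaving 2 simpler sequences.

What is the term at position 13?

60

The terms cycle through 2 interleaved subsequences.
Stream A: 60, 60, 60, 60 — the constant sequence 60.
Stream B: 4, 8, 16, 32 — powers 2^2, 2^3, 2^4, ….
Position 13 → stream A, term 7 = 60.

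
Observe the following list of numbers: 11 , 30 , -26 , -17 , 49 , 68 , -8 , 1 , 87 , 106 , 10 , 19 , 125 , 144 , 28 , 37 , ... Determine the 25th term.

Positions follow the repeating pattern AABB; grouping by letter gives 2 tracks.
Stream A: 11, 30, 49, 68, 87, 106, 125, 144. Arithmetic, step +19.
Stream B: -26, -17, -8, 1, 10, 19, 28, 37. Linear: a_n = -35 + 9·n.
The 25th slot belongs to stream A; its 13th term is 239.

239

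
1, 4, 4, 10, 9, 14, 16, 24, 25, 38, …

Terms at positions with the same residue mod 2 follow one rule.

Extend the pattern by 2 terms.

Split by position mod 2 into 2 tracks.
Track A: 1, 4, 9, 16, 25. Perfect squares starting at 1².
Track B: 4, 10, 14, 24, 38. Each term equals the sum of the previous two.
Position 11 falls in track A as its term 6, giving 36.
Position 12 falls in track B as its term 6, giving 62.

36, 62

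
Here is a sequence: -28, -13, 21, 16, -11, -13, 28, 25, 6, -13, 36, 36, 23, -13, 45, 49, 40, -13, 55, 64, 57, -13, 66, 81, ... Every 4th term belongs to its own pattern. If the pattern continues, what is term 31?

Taking every 4th term gives 4 separate tracks.
Track A = -28, -11, 6, 23, 40, 57: arithmetic with common difference +17.
Track B = -13, -13, -13, -13, -13, -13: always -13.
Track C = 21, 28, 36, 45, 55, 66: the triangular numbers T_6, T_7, ….
Track D = 16, 25, 36, 49, 64, 81: perfect squares starting at 4².
Position 31 falls in track C as its term 8, giving 91.

91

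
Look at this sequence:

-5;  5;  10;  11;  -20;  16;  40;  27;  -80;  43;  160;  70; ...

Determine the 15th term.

Taking every 2nd term gives 2 separate tracks.
Track A = -5, 10, -20, 40, -80, 160: multiplying by -2 each time.
Track B = 5, 11, 16, 27, 43, 70: Fibonacci-style (each term is the sum of the two before it).
Position 15 falls in track A as its term 8, giving 640.

640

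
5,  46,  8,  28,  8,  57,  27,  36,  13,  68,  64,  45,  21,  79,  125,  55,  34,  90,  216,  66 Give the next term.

Split by position mod 4 into 4 tracks.
Stream A: 5, 8, 13, 21, 34 (Fibonacci-style (each term is the sum of the two before it)).
Stream B: 46, 57, 68, 79, 90 (arithmetic with common difference +11).
Stream C: 8, 27, 64, 125, 216 (the cubes 2³, 3³, 4³, …).
Stream D: 28, 36, 45, 55, 66 (triangular numbers n(n+1)/2 for n = 7, 8, …).
Position 21 → stream A, term 6 = 55.

55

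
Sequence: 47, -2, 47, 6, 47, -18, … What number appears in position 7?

47

Positions 1, 3, 5, … form one subsequence and positions 2, 4, 6, … form another.
Subsequence A: 47, 47, 47. Constant 47.
Subsequence B: -2, 6, -18. Geometric with ratio -3.
Position 7 → subsequence A, term 4 = 47.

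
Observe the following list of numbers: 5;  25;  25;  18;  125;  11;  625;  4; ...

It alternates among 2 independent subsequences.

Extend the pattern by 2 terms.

The terms cycle through 2 interleaved subsequences.
Track A: 5, 25, 125, 625. Multiplying by 5 each time.
Track B: 25, 18, 11, 4. Linear: a_n = 32 − 7·n.
Term 9 comes from track A (its 5th entry): 3125.
Term 10 comes from track B (its 5th entry): -3.

3125, -3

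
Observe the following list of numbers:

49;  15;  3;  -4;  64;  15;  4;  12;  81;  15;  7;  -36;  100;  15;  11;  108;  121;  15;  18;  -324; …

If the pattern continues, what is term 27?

Read the sequence 4 terms at a time; column i is its own pattern.
Track A = 49, 64, 81, 100, 121: the squares 7², 8², 9², ….
Track B = 15, 15, 15, 15, 15: always 15.
Track C = 3, 4, 7, 11, 18: each term equals the sum of the previous two.
Track D = -4, 12, -36, 108, -324: multiplying by -3 each time.
Term 27 comes from track C (its 7th entry): 47.

47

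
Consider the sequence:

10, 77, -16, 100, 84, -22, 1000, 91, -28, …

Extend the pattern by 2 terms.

10000, 98

Split by position mod 3: positions 1, 4, 7, … form one track, and each other residue class forms its own.
Stream A is 10, 100, 1000, which is multiplying by 10 each time.
Stream B is 77, 84, 91, which is linear: a_n = 70 + 7·n.
Stream C is -16, -22, -28, which is linear: a_n = -10 − 6·n.
Term 10 comes from stream A (its 4th entry): 10000.
Term 11 comes from stream B (its 4th entry): 98.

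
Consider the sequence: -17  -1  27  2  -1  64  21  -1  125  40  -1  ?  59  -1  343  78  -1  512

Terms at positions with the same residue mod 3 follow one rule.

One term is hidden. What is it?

216

Taking every 3rd term gives 3 separate tracks.
Track A: -17, 2, 21, 40, 59, 78 (linear: a_n = -36 + 19·n).
Track B: -1, -1, -1, -1, -1, -1 (always -1).
Track C: 27, 64, 125, ?, 343, 512 (perfect cubes starting at 3³).
Filling track C at index 4 by its rule yields 216.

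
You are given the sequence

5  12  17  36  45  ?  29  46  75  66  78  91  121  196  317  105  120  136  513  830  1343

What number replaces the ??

55

Positions follow the repeating pattern AAABBB; grouping by letter gives 2 tracks.
Stream A = 5, 12, 17, 29, 46, 75, 121, 196, 317, 513, 830, 1343: a Fibonacci-like recurrence a_n = a_{n-1} + a_{n-2}.
Stream B = 36, 45, ?, 66, 78, 91, 105, 120, 136: triangular numbers n(n+1)/2 for n = 8, 9, ….
The gap is stream B's term 3; the rule gives 55.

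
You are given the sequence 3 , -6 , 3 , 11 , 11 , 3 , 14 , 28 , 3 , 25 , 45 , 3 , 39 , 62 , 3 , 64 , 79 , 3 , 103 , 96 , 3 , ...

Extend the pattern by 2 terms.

167, 113

Taking every 3rd term gives 3 separate tracks.
Subsequence A = 3, 11, 14, 25, 39, 64, 103: a Fibonacci-like recurrence a_n = a_{n-1} + a_{n-2}.
Subsequence B = -6, 11, 28, 45, 62, 79, 96: arithmetic with common difference +17.
Subsequence C = 3, 3, 3, 3, 3, 3, 3: the constant sequence 3.
The 22nd slot belongs to subsequence A; its 8th term is 167.
Position 23 → subsequence B, term 8 = 113.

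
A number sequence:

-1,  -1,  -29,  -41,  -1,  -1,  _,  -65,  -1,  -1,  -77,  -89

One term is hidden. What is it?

The slot pattern repeats as AABB (period 4), so there are 2 interleaved tracks.
Track A is -1, -1, -1, -1, -1, -1, which is always -1.
Track B is -29, -41, ?, -65, -77, -89, which is arithmetic, step −12.
The gap is track B's term 3; the rule gives -53.

-53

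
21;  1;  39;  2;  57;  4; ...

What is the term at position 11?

The terms cycle through 2 interleaved subsequences.
Track A = 21, 39, 57: arithmetic with common difference +18.
Track B = 1, 2, 4: successive powers of 2.
Term 11 comes from track A (its 6th entry): 111.

111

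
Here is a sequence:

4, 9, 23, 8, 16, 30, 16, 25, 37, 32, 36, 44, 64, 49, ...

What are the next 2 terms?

Taking every 3rd term gives 3 separate tracks.
Subsequence A: 4, 8, 16, 32, 64 — successive powers of 2.
Subsequence B: 9, 16, 25, 36, 49 — consecutive squares n² from n = 3.
Subsequence C: 23, 30, 37, 44 — arithmetic, step +7.
Position 15 → subsequence C, term 5 = 51.
Position 16 → subsequence A, term 6 = 128.

51, 128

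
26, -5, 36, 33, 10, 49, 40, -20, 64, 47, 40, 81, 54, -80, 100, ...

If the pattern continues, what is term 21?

144

Split by position mod 3: positions 1, 4, 7, … form one track, and each other residue class forms its own.
Subsequence A is 26, 33, 40, 47, 54, which is arithmetic with common difference +7.
Subsequence B is -5, 10, -20, 40, -80, which is multiplying by -2 each time.
Subsequence C is 36, 49, 64, 81, 100, which is the squares 6², 7², 8², ….
The 21st slot belongs to subsequence C; its 7th term is 144.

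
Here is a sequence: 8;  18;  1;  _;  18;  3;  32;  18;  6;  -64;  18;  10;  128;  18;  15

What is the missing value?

-16

Split by position mod 3: positions 1, 4, 7, … form one track, and each other residue class forms its own.
Track A: 8, ?, 32, -64, 128 (geometric with ratio -2).
Track B: 18, 18, 18, 18, 18 (constant 18).
Track C: 1, 3, 6, 10, 15 (triangular numbers starting at T_1).
Filling track A at index 2 by its rule yields -16.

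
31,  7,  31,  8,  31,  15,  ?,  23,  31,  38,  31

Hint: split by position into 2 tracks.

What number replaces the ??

31

Taking every 2nd term gives 2 separate tracks.
Subsequence A is 31, 31, 31, ?, 31, 31, which is always 31.
Subsequence B is 7, 8, 15, 23, 38, which is a Fibonacci-like recurrence a_n = a_{n-1} + a_{n-2}.
So the missing entry in subsequence A is 31.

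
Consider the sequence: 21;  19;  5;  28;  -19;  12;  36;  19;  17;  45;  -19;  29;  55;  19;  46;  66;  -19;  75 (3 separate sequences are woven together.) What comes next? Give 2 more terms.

78, 19

Taking every 3rd term gives 3 separate tracks.
Subsequence A: 21, 28, 36, 45, 55, 66. Triangular numbers starting at T_6.
Subsequence B: 19, -19, 19, -19, 19, -19. Alternating ±19.
Subsequence C: 5, 12, 17, 29, 46, 75. Each term equals the sum of the previous two.
The 19th slot belongs to subsequence A; its 7th term is 78.
Position 20 falls in subsequence B as its term 7, giving 19.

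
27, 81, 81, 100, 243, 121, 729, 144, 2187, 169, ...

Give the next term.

6561

Split by position mod 2 into 2 tracks.
Track A: 27, 81, 243, 729, 2187 (successive powers of 3).
Track B: 81, 100, 121, 144, 169 (perfect squares starting at 9²).
Position 11 falls in track A as its term 6, giving 6561.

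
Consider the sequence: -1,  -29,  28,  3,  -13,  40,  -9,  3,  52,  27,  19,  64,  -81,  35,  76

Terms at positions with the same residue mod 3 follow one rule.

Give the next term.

243

Read the sequence 3 terms at a time; column i is its own pattern.
Track A is -1, 3, -9, 27, -81, which is a geometric progression (common ratio -3).
Track B is -29, -13, 3, 19, 35, which is adding 16 each time.
Track C is 28, 40, 52, 64, 76, which is arithmetic with common difference +12.
The 16th slot belongs to track A; its 6th term is 243.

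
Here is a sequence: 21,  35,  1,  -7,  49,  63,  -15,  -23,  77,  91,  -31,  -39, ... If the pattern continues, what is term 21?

161

Positions follow the repeating pattern AABB; grouping by letter gives 2 tracks.
Track A: 21, 35, 49, 63, 77, 91 (arithmetic with common difference +14).
Track B: 1, -7, -15, -23, -31, -39 (linear: a_n = 9 − 8·n).
Position 21 → track A, term 11 = 161.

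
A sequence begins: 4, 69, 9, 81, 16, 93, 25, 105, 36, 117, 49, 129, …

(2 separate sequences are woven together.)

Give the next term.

Odd-indexed and even-indexed terms follow separate rules.
Subsequence A: 4, 9, 16, 25, 36, 49 — the squares 2², 3², 4², ….
Subsequence B: 69, 81, 93, 105, 117, 129 — arithmetic with common difference +12.
The 13th slot belongs to subsequence A; its 7th term is 64.

64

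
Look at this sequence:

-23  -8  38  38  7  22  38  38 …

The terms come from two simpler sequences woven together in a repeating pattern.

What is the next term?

37

The slot pattern repeats as AABB (period 4), so there are 2 interleaved tracks.
Track A: -23, -8, 7, 22 (arithmetic with common difference +15).
Track B: 38, 38, 38, 38 (constant 38).
Position 9 → track A, term 5 = 37.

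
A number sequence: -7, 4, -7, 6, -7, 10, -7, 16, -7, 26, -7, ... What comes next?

Split by position mod 2 into 2 tracks.
Subsequence A: -7, -7, -7, -7, -7, -7. Always -7.
Subsequence B: 4, 6, 10, 16, 26. Each term equals the sum of the previous two.
Position 12 → subsequence B, term 6 = 42.

42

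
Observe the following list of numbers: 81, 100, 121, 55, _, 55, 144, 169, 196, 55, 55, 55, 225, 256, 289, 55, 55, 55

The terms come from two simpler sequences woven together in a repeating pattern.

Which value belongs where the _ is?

The slot pattern repeats as AAABBB (period 6), so there are 2 interleaved tracks.
Stream A: 81, 100, 121, 144, 169, 196, 225, 256, 289. The squares 9², 10², 11², ….
Stream B: 55, ?, 55, 55, 55, 55, 55, 55, 55. Constant 55.
Stream B's pattern makes the blank 55.

55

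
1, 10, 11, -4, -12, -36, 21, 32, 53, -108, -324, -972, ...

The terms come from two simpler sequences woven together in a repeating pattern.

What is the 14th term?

138

Positions follow the repeating pattern AAABBB; grouping by letter gives 2 tracks.
Track A: 1, 10, 11, 21, 32, 53. Each term equals the sum of the previous two.
Track B: -4, -12, -36, -108, -324, -972. Multiplying by 3 each time.
Position 14 falls in track A as its term 8, giving 138.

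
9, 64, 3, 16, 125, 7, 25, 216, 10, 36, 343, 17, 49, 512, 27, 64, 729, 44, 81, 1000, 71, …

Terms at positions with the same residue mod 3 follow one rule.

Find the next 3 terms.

Read the sequence 3 terms at a time; column i is its own pattern.
Track A: 9, 16, 25, 36, 49, 64, 81 (the squares 3², 4², 5², …).
Track B: 64, 125, 216, 343, 512, 729, 1000 (the cubes 4³, 5³, 6³, …).
Track C: 3, 7, 10, 17, 27, 44, 71 (Fibonacci-style (each term is the sum of the two before it)).
Position 22 falls in track A as its term 8, giving 100.
Position 23 → track B, term 8 = 1331.
Position 24 falls in track C as its term 8, giving 115.

100, 1331, 115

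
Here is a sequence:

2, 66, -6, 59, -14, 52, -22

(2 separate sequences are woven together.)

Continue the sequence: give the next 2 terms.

Split by position mod 2 into 2 tracks.
Track A: 2, -6, -14, -22 — subtracting 8 each time.
Track B: 66, 59, 52 — arithmetic with common difference −7.
Position 8 → track B, term 4 = 45.
The 9th slot belongs to track A; its 5th term is -30.

45, -30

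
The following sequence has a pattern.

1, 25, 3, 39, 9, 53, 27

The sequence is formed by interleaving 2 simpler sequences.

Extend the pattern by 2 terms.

Split by position mod 2 into 2 tracks.
Subsequence A = 1, 3, 9, 27: successive powers of 3.
Subsequence B = 25, 39, 53: arithmetic with common difference +14.
The 8th slot belongs to subsequence B; its 4th term is 67.
The 9th slot belongs to subsequence A; its 5th term is 81.

67, 81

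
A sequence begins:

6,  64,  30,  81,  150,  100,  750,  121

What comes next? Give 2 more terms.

Split by position mod 2 into 2 tracks.
Track A = 6, 30, 150, 750: geometric, ×5 each step.
Track B = 64, 81, 100, 121: consecutive squares n² from n = 8.
Term 9 comes from track A (its 5th entry): 3750.
Position 10 → track B, term 5 = 144.

3750, 144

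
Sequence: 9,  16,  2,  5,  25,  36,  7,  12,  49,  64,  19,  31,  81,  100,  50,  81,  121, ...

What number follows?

Reading positions in blocks of 4 reveals the pattern AABB — 2 tracks woven together.
Track A: 9, 16, 25, 36, 49, 64, 81, 100, 121. Consecutive squares n² from n = 3.
Track B: 2, 5, 7, 12, 19, 31, 50, 81. A Fibonacci-like recurrence a_n = a_{n-1} + a_{n-2}.
The 18th slot belongs to track A; its 10th term is 144.

144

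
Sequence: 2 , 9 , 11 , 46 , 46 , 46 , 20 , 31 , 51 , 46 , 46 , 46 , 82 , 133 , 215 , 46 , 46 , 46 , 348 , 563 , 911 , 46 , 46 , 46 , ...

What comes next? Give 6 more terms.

The slot pattern repeats as AAABBB (period 6), so there are 2 interleaved tracks.
Track A: 2, 9, 11, 20, 31, 51, 82, 133, 215, 348, 563, 911 — Fibonacci-style (each term is the sum of the two before it).
Track B: 46, 46, 46, 46, 46, 46, 46, 46, 46, 46, 46, 46 — always 46.
Position 25 → track A, term 13 = 1474.
Position 26 → track A, term 14 = 2385.
Position 27 → track A, term 15 = 3859.
Position 28 falls in track B as its term 13, giving 46.
The 29th slot belongs to track B; its 14th term is 46.
Term 30 comes from track B (its 15th entry): 46.

1474, 2385, 3859, 46, 46, 46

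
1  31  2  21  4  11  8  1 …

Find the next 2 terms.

Split by position mod 2 into 2 tracks.
Stream A: 1, 2, 4, 8. Powers 2^0, 2^1, 2^2, ….
Stream B: 31, 21, 11, 1. Subtracting 10 each time.
Position 9 falls in stream A as its term 5, giving 16.
Term 10 comes from stream B (its 5th entry): -9.

16, -9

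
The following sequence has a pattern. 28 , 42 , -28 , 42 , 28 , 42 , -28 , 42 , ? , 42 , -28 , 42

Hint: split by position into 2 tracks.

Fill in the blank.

Split by position mod 2 into 2 tracks.
Track A: 28, -28, 28, -28, ?, -28 (oscillating between 28 and -28).
Track B: 42, 42, 42, 42, 42, 42 (always 42).
So the missing entry in track A is 28.

28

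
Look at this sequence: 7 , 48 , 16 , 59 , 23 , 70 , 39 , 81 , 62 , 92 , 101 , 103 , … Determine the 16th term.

125

Taking every 2nd term gives 2 separate tracks.
Track A: 7, 16, 23, 39, 62, 101. A Fibonacci-like recurrence a_n = a_{n-1} + a_{n-2}.
Track B: 48, 59, 70, 81, 92, 103. Arithmetic, step +11.
Position 16 falls in track B as its term 8, giving 125.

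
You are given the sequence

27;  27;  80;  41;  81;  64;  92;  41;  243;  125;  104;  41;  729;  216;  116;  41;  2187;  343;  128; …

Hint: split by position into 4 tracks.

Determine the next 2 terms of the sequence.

41, 6561

The terms cycle through 4 interleaved subsequences.
Track A is 27, 81, 243, 729, 2187, which is successive powers of 3.
Track B is 27, 64, 125, 216, 343, which is the cubes 3³, 4³, 5³, ….
Track C is 80, 92, 104, 116, 128, which is adding 12 each time.
Track D is 41, 41, 41, 41, which is always 41.
Position 20 falls in track D as its term 5, giving 41.
Term 21 comes from track A (its 6th entry): 6561.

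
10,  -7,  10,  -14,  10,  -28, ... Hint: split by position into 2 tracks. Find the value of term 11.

10

The terms cycle through 2 interleaved subsequences.
Subsequence A = 10, 10, 10: constant 10.
Subsequence B = -7, -14, -28: geometric with ratio 2.
Position 11 → subsequence A, term 6 = 10.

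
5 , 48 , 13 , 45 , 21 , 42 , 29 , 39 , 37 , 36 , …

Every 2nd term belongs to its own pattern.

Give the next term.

Positions 1, 3, 5, … form one subsequence and positions 2, 4, 6, … form another.
Track A: 5, 13, 21, 29, 37 (adding 8 each time).
Track B: 48, 45, 42, 39, 36 (linear: a_n = 51 − 3·n).
Term 11 comes from track A (its 6th entry): 45.

45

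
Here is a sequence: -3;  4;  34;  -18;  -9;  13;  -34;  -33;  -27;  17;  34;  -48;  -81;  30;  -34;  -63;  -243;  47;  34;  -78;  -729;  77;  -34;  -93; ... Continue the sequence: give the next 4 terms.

The terms cycle through 4 interleaved subsequences.
Track A: -3, -9, -27, -81, -243, -729 — geometric, ×3 each step.
Track B: 4, 13, 17, 30, 47, 77 — each term equals the sum of the previous two.
Track C: 34, -34, 34, -34, 34, -34 — the oscillation 34·(−1)^(n+1).
Track D: -18, -33, -48, -63, -78, -93 — arithmetic with common difference −15.
The 25th slot belongs to track A; its 7th term is -2187.
Term 26 comes from track B (its 7th entry): 124.
Term 27 comes from track C (its 7th entry): 34.
Position 28 → track D, term 7 = -108.

-2187, 124, 34, -108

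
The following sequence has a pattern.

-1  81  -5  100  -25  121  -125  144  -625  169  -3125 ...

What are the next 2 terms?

196, -15625

Odd-indexed and even-indexed terms follow separate rules.
Subsequence A: -1, -5, -25, -125, -625, -3125. Geometric with ratio 5.
Subsequence B: 81, 100, 121, 144, 169. Perfect squares starting at 9².
Term 12 comes from subsequence B (its 6th entry): 196.
Position 13 → subsequence A, term 7 = -15625.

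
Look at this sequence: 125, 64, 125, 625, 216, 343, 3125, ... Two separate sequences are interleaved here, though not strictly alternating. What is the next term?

512

Positions follow the repeating pattern ABB; grouping by letter gives 2 tracks.
Subsequence A: 125, 625, 3125. Powers 5^3, 5^4, 5^5, ….
Subsequence B: 64, 125, 216, 343. Consecutive cubes n³ from n = 4.
Position 8 → subsequence B, term 5 = 512.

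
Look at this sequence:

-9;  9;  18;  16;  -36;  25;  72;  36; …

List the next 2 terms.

-144, 49

Taking every 2nd term gives 2 separate tracks.
Stream A = -9, 18, -36, 72: geometric, ×-2 each step.
Stream B = 9, 16, 25, 36: consecutive squares n² from n = 3.
Term 9 comes from stream A (its 5th entry): -144.
Position 10 → stream B, term 5 = 49.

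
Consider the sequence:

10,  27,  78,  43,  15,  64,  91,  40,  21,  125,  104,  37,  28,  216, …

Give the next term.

117

Split by position mod 4: positions 1, 5, 9, … form one track, and each other residue class forms its own.
Track A: 10, 15, 21, 28 — the triangular numbers T_4, T_5, ….
Track B: 27, 64, 125, 216 — the cubes 3³, 4³, 5³, ….
Track C: 78, 91, 104 — linear: a_n = 65 + 13·n.
Track D: 43, 40, 37 — subtracting 3 each time.
Term 15 comes from track C (its 4th entry): 117.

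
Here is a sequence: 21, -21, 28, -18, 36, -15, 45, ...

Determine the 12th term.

Split by position mod 2 into 2 tracks.
Track A: 21, 28, 36, 45 (triangular numbers starting at T_6).
Track B: -21, -18, -15 (linear: a_n = -24 + 3·n).
The 12th slot belongs to track B; its 6th term is -6.

-6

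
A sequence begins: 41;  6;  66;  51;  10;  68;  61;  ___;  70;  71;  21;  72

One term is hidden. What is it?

15

Read the sequence 3 terms at a time; column i is its own pattern.
Stream A: 41, 51, 61, 71 — arithmetic, step +10.
Stream B: 6, 10, ?, 21 — triangular numbers n(n+1)/2 for n = 3, 4, ….
Stream C: 66, 68, 70, 72 — arithmetic, step +2.
Stream B's pattern makes the blank 15.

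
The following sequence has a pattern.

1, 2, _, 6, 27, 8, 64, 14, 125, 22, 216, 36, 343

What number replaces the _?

Split by position mod 2 into 2 tracks.
Subsequence A = 1, ?, 27, 64, 125, 216, 343: consecutive cubes n³ from n = 1.
Subsequence B = 2, 6, 8, 14, 22, 36: a Fibonacci-like recurrence a_n = a_{n-1} + a_{n-2}.
So the missing entry in subsequence A is 8.

8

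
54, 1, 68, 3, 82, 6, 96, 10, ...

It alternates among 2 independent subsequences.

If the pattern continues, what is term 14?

Taking every 2nd term gives 2 separate tracks.
Track A is 54, 68, 82, 96, which is linear: a_n = 40 + 14·n.
Track B is 1, 3, 6, 10, which is triangular numbers n(n+1)/2 for n = 1, 2, ….
The 14th slot belongs to track B; its 7th term is 28.

28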